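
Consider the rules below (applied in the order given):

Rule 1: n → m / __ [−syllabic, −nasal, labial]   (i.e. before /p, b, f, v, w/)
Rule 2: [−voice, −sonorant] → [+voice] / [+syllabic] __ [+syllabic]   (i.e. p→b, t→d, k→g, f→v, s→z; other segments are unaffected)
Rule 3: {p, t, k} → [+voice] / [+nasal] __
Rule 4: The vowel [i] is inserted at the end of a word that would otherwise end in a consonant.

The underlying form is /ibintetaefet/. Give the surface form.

ibindedaeveti

Rule 1 (nasal place assimilation): no segment meets the environment; /ibintetaefet/ is unchanged.
Rule 2 (intervocalic voicing): /t/ is a voiceless obstruent between vowels /e/ and /a/, so it voices to [d]. /f/ is a voiceless obstruent between vowels /e/ and /e/, so it voices to [v]. /ibintetaefet/ → ibintedaevet.
Rule 3 (post-nasal voicing): /t/ is a voiceless stop immediately after the nasal /n/, so it voices to [d]. /ibintedaevet/ → ibindedaevet.
Rule 4 (final i-epenthesis): the form ends in the consonant /t/, so [i] is inserted word-finally. /ibindedaevet/ → ibindedaeveti.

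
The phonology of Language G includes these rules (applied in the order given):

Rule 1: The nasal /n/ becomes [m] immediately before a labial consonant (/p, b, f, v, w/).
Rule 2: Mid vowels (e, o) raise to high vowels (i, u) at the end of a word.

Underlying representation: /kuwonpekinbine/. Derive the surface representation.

Rule 1 (nasal place assimilation): /n/ precedes the labial consonant /p/, so it assimilates in place to [m]. /n/ precedes the labial consonant /b/, so it assimilates in place to [m]. /kuwonpekinbine/ → kuwompekimbine.
Rule 2 (final vowel raising): /e/ is a mid vowel in word-final position, so it raises to [i]. /kuwompekimbine/ → kuwompekimbini.

kuwompekimbini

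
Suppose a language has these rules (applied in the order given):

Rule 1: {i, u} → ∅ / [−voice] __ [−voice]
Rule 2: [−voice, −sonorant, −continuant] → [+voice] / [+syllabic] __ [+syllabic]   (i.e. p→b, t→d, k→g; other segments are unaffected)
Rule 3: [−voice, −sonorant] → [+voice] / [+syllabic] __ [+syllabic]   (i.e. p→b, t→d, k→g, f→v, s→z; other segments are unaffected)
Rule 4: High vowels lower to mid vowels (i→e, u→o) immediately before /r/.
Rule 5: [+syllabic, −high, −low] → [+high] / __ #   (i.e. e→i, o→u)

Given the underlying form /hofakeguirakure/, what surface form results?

Rule 1 (high vowel syncope): no segment meets the environment; /hofakeguirakure/ is unchanged.
Rule 2 (intervocalic voicing): /k/ is a voiceless stop between vowels /a/ and /e/, so it voices to [g]. /k/ is a voiceless stop between vowels /a/ and /u/, so it voices to [g]. /hofakeguirakure/ → hofageguiragure.
Rule 3 (intervocalic voicing): /f/ is a voiceless obstruent between vowels /o/ and /a/, so it voices to [v]. /hofageguiragure/ → hovageguiragure.
Rule 4 (pre-rhotic lowering): /i/ is a high vowel immediately before /r/, so it lowers to [e]. /u/ is a high vowel immediately before /r/, so it lowers to [o]. /hovageguiragure/ → hovagegueragore.
Rule 5 (final vowel raising): /e/ is a mid vowel in word-final position, so it raises to [i]. /hovagegueragore/ → hovagegueragori.

hovagegueragori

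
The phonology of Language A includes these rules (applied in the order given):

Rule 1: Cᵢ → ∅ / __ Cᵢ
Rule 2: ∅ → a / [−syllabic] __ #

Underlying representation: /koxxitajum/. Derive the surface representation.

koxitajuma

Rule 1 (degemination): /xx/ is a geminate; the first /x/ deletes. /koxxitajum/ → koxitajum.
Rule 2 (final a-epenthesis): the form ends in the consonant /m/, so [a] is inserted word-finally. /koxitajum/ → koxitajuma.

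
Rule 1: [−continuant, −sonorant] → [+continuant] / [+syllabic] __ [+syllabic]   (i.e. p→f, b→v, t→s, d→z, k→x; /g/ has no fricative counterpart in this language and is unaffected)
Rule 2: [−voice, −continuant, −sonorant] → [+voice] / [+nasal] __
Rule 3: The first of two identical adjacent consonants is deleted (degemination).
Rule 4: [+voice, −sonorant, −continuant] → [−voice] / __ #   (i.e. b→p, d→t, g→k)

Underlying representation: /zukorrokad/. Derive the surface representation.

zuxoroxat

Rule 1 (intervocalic spirantization): /k/ is a stop between vowels /u/ and /o/, so it spirantizes to the fricative [x]. /k/ is a stop between vowels /o/ and /a/, so it spirantizes to the fricative [x]. /zukorrokad/ → zuxorroxad.
Rule 2 (post-nasal voicing): no segment meets the environment; /zuxorroxad/ is unchanged.
Rule 3 (degemination): /rr/ is a geminate; the first /r/ deletes. /zuxorroxad/ → zuxoroxad.
Rule 4 (final devoicing): /d/ is a voiced stop in word-final position, so it devoices to [t]. /zuxoroxad/ → zuxoroxat.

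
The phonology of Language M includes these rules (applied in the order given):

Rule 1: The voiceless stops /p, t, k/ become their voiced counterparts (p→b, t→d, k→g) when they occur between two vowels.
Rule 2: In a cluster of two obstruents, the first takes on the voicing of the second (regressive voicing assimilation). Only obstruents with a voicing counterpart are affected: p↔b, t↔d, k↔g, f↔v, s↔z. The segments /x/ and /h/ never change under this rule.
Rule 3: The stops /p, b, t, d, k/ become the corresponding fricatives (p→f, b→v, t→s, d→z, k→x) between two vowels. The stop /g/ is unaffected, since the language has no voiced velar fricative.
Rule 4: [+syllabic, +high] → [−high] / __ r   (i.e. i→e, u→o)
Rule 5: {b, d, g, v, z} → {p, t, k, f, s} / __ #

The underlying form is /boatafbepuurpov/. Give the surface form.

Rule 1 (intervocalic voicing): /t/ is a voiceless stop between vowels /a/ and /a/, so it voices to [d]. /p/ is a voiceless stop between vowels /e/ and /u/, so it voices to [b]. /boatafbepuurpov/ → boadafbebuurpov.
Rule 2 (regressive voicing assimilation): /f/ precedes the voiced obstruent /b/, so it voices to [v] by assimilation. /boadafbebuurpov/ → boadavbebuurpov.
Rule 3 (intervocalic spirantization): /d/ is a stop between vowels /a/ and /a/, so it spirantizes to the fricative [z]. /b/ is a stop between vowels /e/ and /u/, so it spirantizes to the fricative [v]. /boadavbebuurpov/ → boazavbevuurpov.
Rule 4 (pre-rhotic lowering): /u/ is a high vowel immediately before /r/, so it lowers to [o]. /boazavbevuurpov/ → boazavbevuorpov.
Rule 5 (final devoicing): /v/ is a voiced obstruent in word-final position, so it devoices to [f]. /boazavbevuorpov/ → boazavbevuorpof.

boazavbevuorpof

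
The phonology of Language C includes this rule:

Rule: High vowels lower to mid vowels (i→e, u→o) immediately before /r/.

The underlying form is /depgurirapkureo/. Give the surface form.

depgorerapkoreo

/u/ is a high vowel immediately before /r/, so it lowers to [o].
/i/ is a high vowel immediately before /r/, so it lowers to [e].
/u/ is a high vowel immediately before /r/, so it lowers to [o].
Surface form: [depgorerapkoreo].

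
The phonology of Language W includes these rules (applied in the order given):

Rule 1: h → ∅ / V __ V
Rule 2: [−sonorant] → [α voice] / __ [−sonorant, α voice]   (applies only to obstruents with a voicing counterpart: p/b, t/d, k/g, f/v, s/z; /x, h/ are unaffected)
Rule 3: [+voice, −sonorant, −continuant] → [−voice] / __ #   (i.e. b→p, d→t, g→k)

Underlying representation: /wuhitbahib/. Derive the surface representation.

Rule 1 (intervocalic h-deletion): /h/ occurs between vowels /u/ and /i/, so it deletes. /h/ occurs between vowels /a/ and /i/, so it deletes. /wuhitbahib/ → wuitbaib.
Rule 2 (regressive voicing assimilation): /t/ precedes the voiced obstruent /b/, so it voices to [d] by assimilation. /wuitbaib/ → wuidbaib.
Rule 3 (final devoicing): /b/ is a voiced stop in word-final position, so it devoices to [p]. /wuidbaib/ → wuidbaip.

wuidbaip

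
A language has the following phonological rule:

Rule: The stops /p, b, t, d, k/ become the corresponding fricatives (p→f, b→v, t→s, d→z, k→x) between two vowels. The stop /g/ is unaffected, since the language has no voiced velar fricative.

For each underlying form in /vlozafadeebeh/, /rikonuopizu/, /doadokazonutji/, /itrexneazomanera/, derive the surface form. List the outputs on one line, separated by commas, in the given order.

vlozafazeeveh, rixonuofizu, doazoxazonutji, itrexneazomanera

/vlozafadeebeh/: /d/ is a stop between vowels /a/ and /e/, so it spirantizes to the fricative [z]. /b/ is a stop between vowels /e/ and /e/, so it spirantizes to the fricative [v]. → [vlozafazeeveh].
/rikonuopizu/: /k/ is a stop between vowels /i/ and /o/, so it spirantizes to the fricative [x]. /p/ is a stop between vowels /o/ and /i/, so it spirantizes to the fricative [f]. → [rixonuofizu].
/doadokazonutji/: /d/ is a stop between vowels /a/ and /o/, so it spirantizes to the fricative [z]. /k/ is a stop between vowels /o/ and /a/, so it spirantizes to the fricative [x]. → [doazoxazonutji].
/itrexneazomanera/: the rule's environment is not met; surfaces unchanged as [itrexneazomanera].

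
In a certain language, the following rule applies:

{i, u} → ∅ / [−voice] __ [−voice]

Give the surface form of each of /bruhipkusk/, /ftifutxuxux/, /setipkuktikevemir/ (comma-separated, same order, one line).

/bruhipkusk/: /i/ is a high vowel flanked by voiceless consonants /h/ and /p/, so it deletes. /u/ is a high vowel flanked by voiceless consonants /k/ and /s/, so it deletes. → [bruhpksk].
/ftifutxuxux/: /i/ is a high vowel flanked by voiceless consonants /t/ and /f/, so it deletes. /u/ is a high vowel flanked by voiceless consonants /f/ and /t/, so it deletes. /u/ is a high vowel flanked by voiceless consonants /x/ and /x/, so it deletes. /u/ is a high vowel flanked by voiceless consonants /x/ and /x/, so it deletes. → [ftftxxx].
/setipkuktikevemir/: /i/ is a high vowel flanked by voiceless consonants /t/ and /p/, so it deletes. /u/ is a high vowel flanked by voiceless consonants /k/ and /k/, so it deletes. /i/ is a high vowel flanked by voiceless consonants /t/ and /k/, so it deletes. → [setpkktkevemir].

bruhpksk, ftftxxx, setpkktkevemir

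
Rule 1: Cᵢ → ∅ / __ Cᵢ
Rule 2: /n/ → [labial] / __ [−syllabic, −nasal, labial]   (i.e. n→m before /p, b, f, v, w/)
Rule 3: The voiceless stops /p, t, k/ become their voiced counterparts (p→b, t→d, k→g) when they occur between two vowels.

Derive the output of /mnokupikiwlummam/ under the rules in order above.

mnogubigiwlumam

Rule 1 (degemination): /mm/ is a geminate; the first /m/ deletes. /mnokupikiwlummam/ → mnokupikiwlumam.
Rule 2 (nasal place assimilation): no segment meets the environment; /mnokupikiwlumam/ is unchanged.
Rule 3 (intervocalic voicing): /k/ is a voiceless stop between vowels /o/ and /u/, so it voices to [g]. /p/ is a voiceless stop between vowels /u/ and /i/, so it voices to [b]. /k/ is a voiceless stop between vowels /i/ and /i/, so it voices to [g]. /mnokupikiwlumam/ → mnogubigiwlumam.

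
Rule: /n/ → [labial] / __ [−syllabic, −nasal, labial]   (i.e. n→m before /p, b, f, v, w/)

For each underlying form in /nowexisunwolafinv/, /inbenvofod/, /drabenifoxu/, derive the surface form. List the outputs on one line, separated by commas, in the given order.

nowexisumwolafimv, imbemvofod, drabenifoxu

/nowexisunwolafinv/: /n/ precedes the labial consonant /w/, so it assimilates in place to [m]. /n/ precedes the labial consonant /v/, so it assimilates in place to [m]. → [nowexisumwolafimv].
/inbenvofod/: /n/ precedes the labial consonant /b/, so it assimilates in place to [m]. /n/ precedes the labial consonant /v/, so it assimilates in place to [m]. → [imbemvofod].
/drabenifoxu/: the rule's environment is not met; surfaces unchanged as [drabenifoxu].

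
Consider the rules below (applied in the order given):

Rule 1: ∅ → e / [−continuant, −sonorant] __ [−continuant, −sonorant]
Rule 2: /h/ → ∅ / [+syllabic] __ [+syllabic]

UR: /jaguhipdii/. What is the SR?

jaguipedii

Rule 1 (stop-cluster e-epenthesis): /p/ and /d/ form a stop–stop cluster, so [e] is inserted between them. /jaguhipdii/ → jaguhipedii.
Rule 2 (intervocalic h-deletion): /h/ occurs between vowels /u/ and /i/, so it deletes. /jaguhipedii/ → jaguipedii.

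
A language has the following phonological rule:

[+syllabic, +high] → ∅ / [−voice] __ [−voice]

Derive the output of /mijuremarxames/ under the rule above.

mijuremarxames

No segment of /mijuremarxames/ meets the structural description of the rule, so the form surfaces unchanged.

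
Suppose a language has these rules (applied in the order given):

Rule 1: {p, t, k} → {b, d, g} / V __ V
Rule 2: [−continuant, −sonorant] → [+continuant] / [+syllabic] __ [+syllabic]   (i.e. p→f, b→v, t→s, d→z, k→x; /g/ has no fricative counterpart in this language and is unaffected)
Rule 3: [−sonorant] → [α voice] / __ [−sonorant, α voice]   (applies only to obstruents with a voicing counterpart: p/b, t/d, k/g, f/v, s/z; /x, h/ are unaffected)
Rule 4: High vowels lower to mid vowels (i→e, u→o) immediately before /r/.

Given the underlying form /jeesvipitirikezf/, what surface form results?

Rule 1 (intervocalic voicing): /p/ is a voiceless stop between vowels /i/ and /i/, so it voices to [b]. /t/ is a voiceless stop between vowels /i/ and /i/, so it voices to [d]. /k/ is a voiceless stop between vowels /i/ and /e/, so it voices to [g]. /jeesvipitirikezf/ → jeesvibidirigezf.
Rule 2 (intervocalic spirantization): /b/ is a stop between vowels /i/ and /i/, so it spirantizes to the fricative [v]. /d/ is a stop between vowels /i/ and /i/, so it spirantizes to the fricative [z]. /jeesvibidirigezf/ → jeesvivizirigezf.
Rule 3 (regressive voicing assimilation): /s/ precedes the voiced obstruent /v/, so it voices to [z] by assimilation. /z/ precedes the voiceless obstruent /f/, so it devoices to [s] by assimilation. /jeesvivizirigezf/ → jeezvivizirigesf.
Rule 4 (pre-rhotic lowering): /i/ is a high vowel immediately before /r/, so it lowers to [e]. /jeezvivizirigesf/ → jeezvivizerigesf.

jeezvivizerigesf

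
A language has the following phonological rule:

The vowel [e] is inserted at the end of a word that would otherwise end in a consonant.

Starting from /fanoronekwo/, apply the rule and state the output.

No segment of /fanoronekwo/ meets the structural description of the rule, so the form surfaces unchanged.

fanoronekwo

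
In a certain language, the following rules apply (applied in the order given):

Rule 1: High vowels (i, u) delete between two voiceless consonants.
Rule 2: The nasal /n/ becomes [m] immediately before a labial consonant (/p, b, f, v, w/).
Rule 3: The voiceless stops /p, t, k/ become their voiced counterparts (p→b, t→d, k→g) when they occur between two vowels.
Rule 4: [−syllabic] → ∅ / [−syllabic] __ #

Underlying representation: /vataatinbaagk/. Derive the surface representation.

Rule 1 (high vowel syncope): no segment meets the environment; /vataatinbaagk/ is unchanged.
Rule 2 (nasal place assimilation): /n/ precedes the labial consonant /b/, so it assimilates in place to [m]. /vataatinbaagk/ → vataatimbaagk.
Rule 3 (intervocalic voicing): /t/ is a voiceless stop between vowels /a/ and /a/, so it voices to [d]. /t/ is a voiceless stop between vowels /a/ and /i/, so it voices to [d]. /vataatimbaagk/ → vadaadimbaagk.
Rule 4 (final cluster simplification): /k/ is the second consonant of a word-final cluster /gk/, so it deletes. /vadaadimbaagk/ → vadaadimbaag.

vadaadimbaag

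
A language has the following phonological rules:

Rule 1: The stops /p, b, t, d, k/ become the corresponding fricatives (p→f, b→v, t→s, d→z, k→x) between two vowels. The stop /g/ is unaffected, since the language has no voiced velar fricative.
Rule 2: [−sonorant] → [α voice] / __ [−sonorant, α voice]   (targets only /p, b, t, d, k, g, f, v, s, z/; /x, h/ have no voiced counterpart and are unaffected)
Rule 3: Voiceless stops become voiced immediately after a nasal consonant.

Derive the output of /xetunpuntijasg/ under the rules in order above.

xesunbundijazg

Rule 1 (intervocalic spirantization): /t/ is a stop between vowels /e/ and /u/, so it spirantizes to the fricative [s]. /xetunpuntijasg/ → xesunpuntijasg.
Rule 2 (regressive voicing assimilation): /s/ precedes the voiced obstruent /g/, so it voices to [z] by assimilation. /xesunpuntijasg/ → xesunpuntijazg.
Rule 3 (post-nasal voicing): /p/ is a voiceless stop immediately after the nasal /n/, so it voices to [b]. /t/ is a voiceless stop immediately after the nasal /n/, so it voices to [d]. /xesunpuntijazg/ → xesunbundijazg.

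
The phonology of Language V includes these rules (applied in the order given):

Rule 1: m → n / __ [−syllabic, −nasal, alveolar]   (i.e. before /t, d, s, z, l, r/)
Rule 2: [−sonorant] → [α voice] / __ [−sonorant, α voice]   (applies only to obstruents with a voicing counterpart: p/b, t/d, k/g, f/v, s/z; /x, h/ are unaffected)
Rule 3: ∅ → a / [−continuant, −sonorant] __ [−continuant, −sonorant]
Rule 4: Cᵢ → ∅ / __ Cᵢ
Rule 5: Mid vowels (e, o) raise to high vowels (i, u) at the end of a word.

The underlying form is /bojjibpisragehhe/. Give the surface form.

bojipapisragehi

Rule 1 (nasal place assimilation): no segment meets the environment; /bojjibpisragehhe/ is unchanged.
Rule 2 (regressive voicing assimilation): /b/ precedes the voiceless obstruent /p/, so it devoices to [p] by assimilation. /bojjibpisragehhe/ → bojjippisragehhe.
Rule 3 (stop-cluster a-epenthesis): /p/ and /p/ form a stop–stop cluster, so [a] is inserted between them. /bojjippisragehhe/ → bojjipapisragehhe.
Rule 4 (degemination): /jj/ is a geminate; the first /j/ deletes. /hh/ is a geminate; the first /h/ deletes. /bojjipapisragehhe/ → bojipapisragehe.
Rule 5 (final vowel raising): /e/ is a mid vowel in word-final position, so it raises to [i]. /bojipapisragehe/ → bojipapisragehi.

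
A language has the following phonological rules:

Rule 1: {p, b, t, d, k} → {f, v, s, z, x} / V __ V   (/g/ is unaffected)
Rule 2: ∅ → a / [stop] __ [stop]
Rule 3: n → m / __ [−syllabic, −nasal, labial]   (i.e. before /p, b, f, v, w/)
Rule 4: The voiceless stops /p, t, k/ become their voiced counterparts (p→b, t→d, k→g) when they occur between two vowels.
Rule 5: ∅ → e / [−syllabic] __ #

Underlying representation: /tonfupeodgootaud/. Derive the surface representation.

tomfufeodagoosaude

Rule 1 (intervocalic spirantization): /p/ is a stop between vowels /u/ and /e/, so it spirantizes to the fricative [f]. /t/ is a stop between vowels /o/ and /a/, so it spirantizes to the fricative [s]. /tonfupeodgootaud/ → tonfufeodgoosaud.
Rule 2 (stop-cluster a-epenthesis): /d/ and /g/ form a stop–stop cluster, so [a] is inserted between them. /tonfufeodgoosaud/ → tonfufeodagoosaud.
Rule 3 (nasal place assimilation): /n/ precedes the labial consonant /f/, so it assimilates in place to [m]. /tonfufeodagoosaud/ → tomfufeodagoosaud.
Rule 4 (intervocalic voicing): no segment meets the environment; /tomfufeodagoosaud/ is unchanged.
Rule 5 (final e-epenthesis): the form ends in the consonant /d/, so [e] is inserted word-finally. /tomfufeodagoosaud/ → tomfufeodagoosaude.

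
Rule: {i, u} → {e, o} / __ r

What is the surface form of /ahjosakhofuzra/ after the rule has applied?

No segment of /ahjosakhofuzra/ meets the structural description of the rule, so the form surfaces unchanged.

ahjosakhofuzra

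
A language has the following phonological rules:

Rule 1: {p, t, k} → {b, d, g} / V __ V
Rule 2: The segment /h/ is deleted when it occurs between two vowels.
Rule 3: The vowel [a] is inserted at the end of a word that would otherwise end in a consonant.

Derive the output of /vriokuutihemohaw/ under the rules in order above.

Rule 1 (intervocalic voicing): /k/ is a voiceless stop between vowels /o/ and /u/, so it voices to [g]. /t/ is a voiceless stop between vowels /u/ and /i/, so it voices to [d]. /vriokuutihemohaw/ → vrioguudihemohaw.
Rule 2 (intervocalic h-deletion): /h/ occurs between vowels /i/ and /e/, so it deletes. /h/ occurs between vowels /o/ and /a/, so it deletes. /vrioguudihemohaw/ → vrioguudiemoaw.
Rule 3 (final a-epenthesis): the form ends in the consonant /w/, so [a] is inserted word-finally. /vrioguudiemoaw/ → vrioguudiemoawa.

vrioguudiemoawa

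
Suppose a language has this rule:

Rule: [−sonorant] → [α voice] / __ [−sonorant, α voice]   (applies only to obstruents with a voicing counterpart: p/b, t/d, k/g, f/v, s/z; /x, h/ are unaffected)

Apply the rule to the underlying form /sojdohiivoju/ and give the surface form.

sojdohiivoju

No segment of /sojdohiivoju/ meets the structural description of the rule, so the form surfaces unchanged.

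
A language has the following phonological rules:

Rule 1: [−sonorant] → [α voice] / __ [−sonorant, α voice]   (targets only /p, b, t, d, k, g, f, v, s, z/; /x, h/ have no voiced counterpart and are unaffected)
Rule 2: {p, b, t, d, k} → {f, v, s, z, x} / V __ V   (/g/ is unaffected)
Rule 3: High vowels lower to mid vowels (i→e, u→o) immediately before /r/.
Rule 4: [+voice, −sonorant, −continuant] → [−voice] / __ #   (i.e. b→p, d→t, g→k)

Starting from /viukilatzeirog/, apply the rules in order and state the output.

Rule 1 (regressive voicing assimilation): /t/ precedes the voiced obstruent /z/, so it voices to [d] by assimilation. /viukilatzeirog/ → viukiladzeirog.
Rule 2 (intervocalic spirantization): /k/ is a stop between vowels /u/ and /i/, so it spirantizes to the fricative [x]. /viukiladzeirog/ → viuxiladzeirog.
Rule 3 (pre-rhotic lowering): /i/ is a high vowel immediately before /r/, so it lowers to [e]. /viuxiladzeirog/ → viuxiladzeerog.
Rule 4 (final devoicing): /g/ is a voiced stop in word-final position, so it devoices to [k]. /viuxiladzeerog/ → viuxiladzeerok.

viuxiladzeerok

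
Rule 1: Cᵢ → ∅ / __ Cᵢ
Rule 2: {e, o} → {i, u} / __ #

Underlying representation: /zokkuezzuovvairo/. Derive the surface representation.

Rule 1 (degemination): /kk/ is a geminate; the first /k/ deletes. /zz/ is a geminate; the first /z/ deletes. /vv/ is a geminate; the first /v/ deletes. /zokkuezzuovvairo/ → zokuezuovairo.
Rule 2 (final vowel raising): /o/ is a mid vowel in word-final position, so it raises to [u]. /zokuezuovairo/ → zokuezuovairu.

zokuezuovairu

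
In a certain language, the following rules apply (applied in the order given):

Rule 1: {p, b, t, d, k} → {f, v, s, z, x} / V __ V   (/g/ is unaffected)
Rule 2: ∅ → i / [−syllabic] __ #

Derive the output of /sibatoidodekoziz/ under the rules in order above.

Rule 1 (intervocalic spirantization): /b/ is a stop between vowels /i/ and /a/, so it spirantizes to the fricative [v]. /t/ is a stop between vowels /a/ and /o/, so it spirantizes to the fricative [s]. /d/ is a stop between vowels /i/ and /o/, so it spirantizes to the fricative [z]. /d/ is a stop between vowels /o/ and /e/, so it spirantizes to the fricative [z]. /k/ is a stop between vowels /e/ and /o/, so it spirantizes to the fricative [x]. /sibatoidodekoziz/ → sivasoizozexoziz.
Rule 2 (final i-epenthesis): the form ends in the consonant /z/, so [i] is inserted word-finally. /sivasoizozexoziz/ → sivasoizozexozizi.

sivasoizozexozizi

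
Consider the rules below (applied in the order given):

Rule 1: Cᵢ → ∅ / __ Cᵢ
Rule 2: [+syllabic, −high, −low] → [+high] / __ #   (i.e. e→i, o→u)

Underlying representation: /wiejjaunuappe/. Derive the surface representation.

wiejaunuapi

Rule 1 (degemination): /jj/ is a geminate; the first /j/ deletes. /pp/ is a geminate; the first /p/ deletes. /wiejjaunuappe/ → wiejaunuape.
Rule 2 (final vowel raising): /e/ is a mid vowel in word-final position, so it raises to [i]. /wiejaunuape/ → wiejaunuapi.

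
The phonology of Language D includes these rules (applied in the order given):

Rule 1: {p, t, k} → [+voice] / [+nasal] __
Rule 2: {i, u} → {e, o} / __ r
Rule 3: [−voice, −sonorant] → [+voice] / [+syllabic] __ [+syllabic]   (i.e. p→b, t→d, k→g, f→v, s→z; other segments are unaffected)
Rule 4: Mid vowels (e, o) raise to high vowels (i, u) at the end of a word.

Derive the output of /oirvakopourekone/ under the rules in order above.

oervagobooregoni

Rule 1 (post-nasal voicing): no segment meets the environment; /oirvakopourekone/ is unchanged.
Rule 2 (pre-rhotic lowering): /i/ is a high vowel immediately before /r/, so it lowers to [e]. /u/ is a high vowel immediately before /r/, so it lowers to [o]. /oirvakopourekone/ → oervakopoorekone.
Rule 3 (intervocalic voicing): /k/ is a voiceless obstruent between vowels /a/ and /o/, so it voices to [g]. /p/ is a voiceless obstruent between vowels /o/ and /o/, so it voices to [b]. /k/ is a voiceless obstruent between vowels /e/ and /o/, so it voices to [g]. /oervakopoorekone/ → oervagobooregone.
Rule 4 (final vowel raising): /e/ is a mid vowel in word-final position, so it raises to [i]. /oervagobooregone/ → oervagobooregoni.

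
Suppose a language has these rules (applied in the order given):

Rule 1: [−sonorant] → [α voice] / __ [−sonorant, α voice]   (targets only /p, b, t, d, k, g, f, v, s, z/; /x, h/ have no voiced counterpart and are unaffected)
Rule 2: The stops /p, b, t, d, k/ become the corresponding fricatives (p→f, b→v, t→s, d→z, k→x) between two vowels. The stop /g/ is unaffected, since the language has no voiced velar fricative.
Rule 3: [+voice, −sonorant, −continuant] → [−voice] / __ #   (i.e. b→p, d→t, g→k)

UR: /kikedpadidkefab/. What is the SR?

kixetpazitkefap

Rule 1 (regressive voicing assimilation): /d/ precedes the voiceless obstruent /p/, so it devoices to [t] by assimilation. /d/ precedes the voiceless obstruent /k/, so it devoices to [t] by assimilation. /kikedpadidkefab/ → kiketpaditkefab.
Rule 2 (intervocalic spirantization): /k/ is a stop between vowels /i/ and /e/, so it spirantizes to the fricative [x]. /d/ is a stop between vowels /a/ and /i/, so it spirantizes to the fricative [z]. /kiketpaditkefab/ → kixetpazitkefab.
Rule 3 (final devoicing): /b/ is a voiced stop in word-final position, so it devoices to [p]. /kixetpazitkefab/ → kixetpazitkefap.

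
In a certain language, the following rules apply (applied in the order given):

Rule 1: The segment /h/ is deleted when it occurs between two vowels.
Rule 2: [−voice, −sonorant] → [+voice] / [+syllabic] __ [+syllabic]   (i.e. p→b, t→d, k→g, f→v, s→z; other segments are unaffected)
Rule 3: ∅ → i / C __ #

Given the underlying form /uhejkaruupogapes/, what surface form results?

uejkaruubogabesi

Rule 1 (intervocalic h-deletion): /h/ occurs between vowels /u/ and /e/, so it deletes. /uhejkaruupogapes/ → uejkaruupogapes.
Rule 2 (intervocalic voicing): /p/ is a voiceless obstruent between vowels /u/ and /o/, so it voices to [b]. /p/ is a voiceless obstruent between vowels /a/ and /e/, so it voices to [b]. /uejkaruupogapes/ → uejkaruubogabes.
Rule 3 (final i-epenthesis): the form ends in the consonant /s/, so [i] is inserted word-finally. /uejkaruubogabes/ → uejkaruubogabesi.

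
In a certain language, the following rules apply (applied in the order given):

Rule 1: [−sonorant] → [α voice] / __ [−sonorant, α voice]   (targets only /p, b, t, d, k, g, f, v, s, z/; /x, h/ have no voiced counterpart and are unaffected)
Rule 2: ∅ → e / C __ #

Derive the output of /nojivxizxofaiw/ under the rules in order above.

Rule 1 (regressive voicing assimilation): /v/ precedes the voiceless obstruent /x/, so it devoices to [f] by assimilation. /z/ precedes the voiceless obstruent /x/, so it devoices to [s] by assimilation. /nojivxizxofaiw/ → nojifxisxofaiw.
Rule 2 (final e-epenthesis): the form ends in the consonant /w/, so [e] is inserted word-finally. /nojifxisxofaiw/ → nojifxisxofaiwe.

nojifxisxofaiwe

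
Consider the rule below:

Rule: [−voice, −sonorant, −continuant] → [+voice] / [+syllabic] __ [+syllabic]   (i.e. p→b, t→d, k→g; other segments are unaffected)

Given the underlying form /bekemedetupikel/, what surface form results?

begemededubigel

/k/ is a voiceless stop between vowels /e/ and /e/, so it voices to [g].
/t/ is a voiceless stop between vowels /e/ and /u/, so it voices to [d].
/p/ is a voiceless stop between vowels /u/ and /i/, so it voices to [b].
/k/ is a voiceless stop between vowels /i/ and /e/, so it voices to [g].
Surface form: [begemededubigel].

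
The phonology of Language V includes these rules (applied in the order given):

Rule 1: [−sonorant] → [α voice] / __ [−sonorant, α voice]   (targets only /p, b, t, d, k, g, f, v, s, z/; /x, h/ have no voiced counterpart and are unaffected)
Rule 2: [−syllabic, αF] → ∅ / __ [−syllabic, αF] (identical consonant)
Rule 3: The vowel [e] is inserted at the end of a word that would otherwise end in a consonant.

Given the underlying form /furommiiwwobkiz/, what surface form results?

Rule 1 (regressive voicing assimilation): /b/ precedes the voiceless obstruent /k/, so it devoices to [p] by assimilation. /furommiiwwobkiz/ → furommiiwwopkiz.
Rule 2 (degemination): /mm/ is a geminate; the first /m/ deletes. /ww/ is a geminate; the first /w/ deletes. /furommiiwwopkiz/ → furomiiwopkiz.
Rule 3 (final e-epenthesis): the form ends in the consonant /z/, so [e] is inserted word-finally. /furomiiwopkiz/ → furomiiwopkize.

furomiiwopkize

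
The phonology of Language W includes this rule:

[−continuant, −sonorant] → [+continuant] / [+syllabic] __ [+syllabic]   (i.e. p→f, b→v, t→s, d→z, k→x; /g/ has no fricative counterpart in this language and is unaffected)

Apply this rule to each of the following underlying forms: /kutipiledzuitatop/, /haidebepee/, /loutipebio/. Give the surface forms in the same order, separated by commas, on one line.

/kutipiledzuitatop/: /t/ is a stop between vowels /u/ and /i/, so it spirantizes to the fricative [s]. /p/ is a stop between vowels /i/ and /i/, so it spirantizes to the fricative [f]. /t/ is a stop between vowels /i/ and /a/, so it spirantizes to the fricative [s]. /t/ is a stop between vowels /a/ and /o/, so it spirantizes to the fricative [s]. → [kusifiledzuisasop].
/haidebepee/: /d/ is a stop between vowels /i/ and /e/, so it spirantizes to the fricative [z]. /b/ is a stop between vowels /e/ and /e/, so it spirantizes to the fricative [v]. /p/ is a stop between vowels /e/ and /e/, so it spirantizes to the fricative [f]. → [haizevefee].
/loutipebio/: /t/ is a stop between vowels /u/ and /i/, so it spirantizes to the fricative [s]. /p/ is a stop between vowels /i/ and /e/, so it spirantizes to the fricative [f]. /b/ is a stop between vowels /e/ and /i/, so it spirantizes to the fricative [v]. → [lousifevio].

kusifiledzuisasop, haizevefee, lousifevio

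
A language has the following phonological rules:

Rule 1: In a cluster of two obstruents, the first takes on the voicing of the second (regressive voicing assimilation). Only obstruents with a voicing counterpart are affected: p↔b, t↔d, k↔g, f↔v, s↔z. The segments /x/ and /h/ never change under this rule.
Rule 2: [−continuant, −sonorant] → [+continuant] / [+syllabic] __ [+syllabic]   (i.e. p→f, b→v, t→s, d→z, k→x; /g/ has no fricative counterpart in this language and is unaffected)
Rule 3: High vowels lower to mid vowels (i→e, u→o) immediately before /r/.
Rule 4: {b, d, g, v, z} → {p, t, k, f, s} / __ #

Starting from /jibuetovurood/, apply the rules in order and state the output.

Rule 1 (regressive voicing assimilation): no segment meets the environment; /jibuetovurood/ is unchanged.
Rule 2 (intervocalic spirantization): /b/ is a stop between vowels /i/ and /u/, so it spirantizes to the fricative [v]. /t/ is a stop between vowels /e/ and /o/, so it spirantizes to the fricative [s]. /jibuetovurood/ → jivuesovurood.
Rule 3 (pre-rhotic lowering): /u/ is a high vowel immediately before /r/, so it lowers to [o]. /jivuesovurood/ → jivuesovorood.
Rule 4 (final devoicing): /d/ is a voiced obstruent in word-final position, so it devoices to [t]. /jivuesovorood/ → jivuesovoroot.

jivuesovoroot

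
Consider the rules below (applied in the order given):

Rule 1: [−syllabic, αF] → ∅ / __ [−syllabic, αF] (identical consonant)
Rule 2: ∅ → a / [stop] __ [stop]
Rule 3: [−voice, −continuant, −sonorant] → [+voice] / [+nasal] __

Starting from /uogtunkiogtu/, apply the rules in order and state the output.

Rule 1 (degemination): no segment meets the environment; /uogtunkiogtu/ is unchanged.
Rule 2 (stop-cluster a-epenthesis): /g/ and /t/ form a stop–stop cluster, so [a] is inserted between them. /g/ and /t/ form a stop–stop cluster, so [a] is inserted between them. /uogtunkiogtu/ → uogatunkiogatu.
Rule 3 (post-nasal voicing): /k/ is a voiceless stop immediately after the nasal /n/, so it voices to [g]. /uogatunkiogatu/ → uogatungiogatu.

uogatungiogatu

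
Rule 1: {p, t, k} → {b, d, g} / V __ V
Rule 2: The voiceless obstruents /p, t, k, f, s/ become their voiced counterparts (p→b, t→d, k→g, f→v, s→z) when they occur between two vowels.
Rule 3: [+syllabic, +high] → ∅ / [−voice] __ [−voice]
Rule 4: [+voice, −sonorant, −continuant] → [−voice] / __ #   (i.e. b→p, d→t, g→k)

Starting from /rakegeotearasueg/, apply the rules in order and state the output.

Rule 1 (intervocalic voicing): /k/ is a voiceless stop between vowels /a/ and /e/, so it voices to [g]. /t/ is a voiceless stop between vowels /o/ and /e/, so it voices to [d]. /rakegeotearasueg/ → ragegeodearasueg.
Rule 2 (intervocalic voicing): /s/ is a voiceless obstruent between vowels /a/ and /u/, so it voices to [z]. /ragegeodearasueg/ → ragegeodearazueg.
Rule 3 (high vowel syncope): no segment meets the environment; /ragegeodearazueg/ is unchanged.
Rule 4 (final devoicing): /g/ is a voiced stop in word-final position, so it devoices to [k]. /ragegeodearazueg/ → ragegeodearazuek.

ragegeodearazuek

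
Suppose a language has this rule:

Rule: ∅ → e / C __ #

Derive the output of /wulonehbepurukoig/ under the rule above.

wulonehbepurukoige

the form ends in the consonant /g/, so [e] is inserted word-finally.
Surface form: [wulonehbepurukoige].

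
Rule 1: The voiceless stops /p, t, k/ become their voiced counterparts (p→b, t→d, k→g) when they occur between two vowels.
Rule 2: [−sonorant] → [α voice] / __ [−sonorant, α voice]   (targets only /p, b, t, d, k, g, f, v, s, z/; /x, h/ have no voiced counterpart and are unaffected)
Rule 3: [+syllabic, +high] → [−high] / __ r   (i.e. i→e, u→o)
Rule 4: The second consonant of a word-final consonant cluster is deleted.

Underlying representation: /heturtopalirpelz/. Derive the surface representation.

Rule 1 (intervocalic voicing): /t/ is a voiceless stop between vowels /e/ and /u/, so it voices to [d]. /p/ is a voiceless stop between vowels /o/ and /a/, so it voices to [b]. /heturtopalirpelz/ → hedurtobalirpelz.
Rule 2 (regressive voicing assimilation): no segment meets the environment; /hedurtobalirpelz/ is unchanged.
Rule 3 (pre-rhotic lowering): /u/ is a high vowel immediately before /r/, so it lowers to [o]. /i/ is a high vowel immediately before /r/, so it lowers to [e]. /hedurtobalirpelz/ → hedortobalerpelz.
Rule 4 (final cluster simplification): /z/ is the second consonant of a word-final cluster /lz/, so it deletes. /hedortobalerpelz/ → hedortobalerpel.

hedortobalerpel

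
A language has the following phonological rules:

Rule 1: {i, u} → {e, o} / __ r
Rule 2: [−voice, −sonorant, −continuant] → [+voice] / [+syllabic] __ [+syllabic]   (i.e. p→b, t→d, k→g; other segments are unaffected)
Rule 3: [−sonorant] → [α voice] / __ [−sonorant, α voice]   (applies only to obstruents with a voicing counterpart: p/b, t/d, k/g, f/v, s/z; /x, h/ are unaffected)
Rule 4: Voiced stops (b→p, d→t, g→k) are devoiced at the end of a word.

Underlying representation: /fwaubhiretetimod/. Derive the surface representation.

Rule 1 (pre-rhotic lowering): /i/ is a high vowel immediately before /r/, so it lowers to [e]. /fwaubhiretetimod/ → fwaubheretetimod.
Rule 2 (intervocalic voicing): /t/ is a voiceless stop between vowels /e/ and /e/, so it voices to [d]. /t/ is a voiceless stop between vowels /e/ and /i/, so it voices to [d]. /fwaubheretetimod/ → fwaubherededimod.
Rule 3 (regressive voicing assimilation): /b/ precedes the voiceless obstruent /h/, so it devoices to [p] by assimilation. /fwaubherededimod/ → fwaupherededimod.
Rule 4 (final devoicing): /d/ is a voiced stop in word-final position, so it devoices to [t]. /fwaupherededimod/ → fwaupherededimot.

fwaupherededimot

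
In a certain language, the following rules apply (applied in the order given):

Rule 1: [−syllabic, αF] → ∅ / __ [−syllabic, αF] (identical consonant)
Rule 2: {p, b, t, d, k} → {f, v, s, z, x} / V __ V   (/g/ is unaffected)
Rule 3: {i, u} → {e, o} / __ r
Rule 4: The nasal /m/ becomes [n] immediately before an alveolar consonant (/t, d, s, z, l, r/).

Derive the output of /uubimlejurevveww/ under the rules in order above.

Rule 1 (degemination): /vv/ is a geminate; the first /v/ deletes. /ww/ is a geminate; the first /w/ deletes. /uubimlejurevveww/ → uubimlejurevew.
Rule 2 (intervocalic spirantization): /b/ is a stop between vowels /u/ and /i/, so it spirantizes to the fricative [v]. /uubimlejurevew/ → uuvimlejurevew.
Rule 3 (pre-rhotic lowering): /u/ is a high vowel immediately before /r/, so it lowers to [o]. /uuvimlejurevew/ → uuvimlejorevew.
Rule 4 (nasal place assimilation): /m/ precedes the alveolar consonant /l/, so it assimilates in place to [n]. /uuvimlejorevew/ → uuvinlejorevew.

uuvinlejorevew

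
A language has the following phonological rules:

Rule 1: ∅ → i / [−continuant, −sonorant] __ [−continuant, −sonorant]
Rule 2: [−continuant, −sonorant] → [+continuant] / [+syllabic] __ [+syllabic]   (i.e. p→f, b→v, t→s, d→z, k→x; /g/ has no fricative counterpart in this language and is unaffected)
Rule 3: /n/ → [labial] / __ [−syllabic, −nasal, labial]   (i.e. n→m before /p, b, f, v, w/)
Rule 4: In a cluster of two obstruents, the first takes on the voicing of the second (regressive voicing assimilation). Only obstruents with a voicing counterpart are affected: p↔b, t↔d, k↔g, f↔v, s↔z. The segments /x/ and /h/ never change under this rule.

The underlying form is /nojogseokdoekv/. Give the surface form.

Rule 1 (stop-cluster i-epenthesis): /k/ and /d/ form a stop–stop cluster, so [i] is inserted between them. /nojogseokdoekv/ → nojogseokidoekv.
Rule 2 (intervocalic spirantization): /k/ is a stop between vowels /o/ and /i/, so it spirantizes to the fricative [x]. /d/ is a stop between vowels /i/ and /o/, so it spirantizes to the fricative [z]. /nojogseokidoekv/ → nojogseoxizoekv.
Rule 3 (nasal place assimilation): no segment meets the environment; /nojogseoxizoekv/ is unchanged.
Rule 4 (regressive voicing assimilation): /g/ precedes the voiceless obstruent /s/, so it devoices to [k] by assimilation. /k/ precedes the voiced obstruent /v/, so it voices to [g] by assimilation. /nojogseoxizoekv/ → nojokseoxizoegv.

nojokseoxizoegv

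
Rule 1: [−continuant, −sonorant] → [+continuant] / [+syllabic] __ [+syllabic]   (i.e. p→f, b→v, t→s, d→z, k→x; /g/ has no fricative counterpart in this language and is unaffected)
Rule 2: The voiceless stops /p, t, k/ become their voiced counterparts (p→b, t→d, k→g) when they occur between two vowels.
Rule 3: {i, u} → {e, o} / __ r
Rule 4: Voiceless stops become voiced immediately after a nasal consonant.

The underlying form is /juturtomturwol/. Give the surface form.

jusortomdorwol

Rule 1 (intervocalic spirantization): /t/ is a stop between vowels /u/ and /u/, so it spirantizes to the fricative [s]. /juturtomturwol/ → jusurtomturwol.
Rule 2 (intervocalic voicing): no segment meets the environment; /jusurtomturwol/ is unchanged.
Rule 3 (pre-rhotic lowering): /u/ is a high vowel immediately before /r/, so it lowers to [o]. /u/ is a high vowel immediately before /r/, so it lowers to [o]. /jusurtomturwol/ → jusortomtorwol.
Rule 4 (post-nasal voicing): /t/ is a voiceless stop immediately after the nasal /m/, so it voices to [d]. /jusortomtorwol/ → jusortomdorwol.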